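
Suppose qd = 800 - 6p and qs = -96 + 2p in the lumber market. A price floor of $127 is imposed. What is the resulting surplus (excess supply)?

Surplus = 120

Equilibrium price would be p* = 112, so the floor at 127 binds.
At p = 127: qd = 38, qs = 158.
Surplus = 158 − 38 = 120.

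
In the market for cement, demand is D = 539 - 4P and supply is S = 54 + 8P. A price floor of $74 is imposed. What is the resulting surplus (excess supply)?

Surplus = 403

Equilibrium price would be P* = 485/12, so the floor at 74 binds.
At P = 74: D = 243, S = 646.
Surplus = 646 − 243 = 403.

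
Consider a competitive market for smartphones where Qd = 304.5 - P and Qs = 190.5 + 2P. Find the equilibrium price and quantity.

Set Qd = Qs: 304.5 - P = 190.5 + 2P.
114 = 3P, so P* = 38.
Q* = 304.5 − 1(38) = 266.5.

P* = 38, Q* = 266.5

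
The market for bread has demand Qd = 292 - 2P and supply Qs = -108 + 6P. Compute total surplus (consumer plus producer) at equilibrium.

Equilibrium: 292 - 2P = -108 + 6P gives P* = 50, Q* = 192.
Demand choke price: P = 146; supply starts at P = 18.
CS = ½(146 − 50)(192) = 9216; PS = ½(50 − 18)(192) = 3072.

Total surplus = 12288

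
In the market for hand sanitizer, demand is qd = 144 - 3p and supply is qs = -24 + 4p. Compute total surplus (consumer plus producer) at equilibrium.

Total surplus = 1512

Equilibrium: 144 - 3p = -24 + 4p gives p* = 24, q* = 72.
Demand choke price: p = 48; supply starts at p = 6.
CS = ½(48 − 24)(72) = 864; PS = ½(24 − 6)(72) = 648.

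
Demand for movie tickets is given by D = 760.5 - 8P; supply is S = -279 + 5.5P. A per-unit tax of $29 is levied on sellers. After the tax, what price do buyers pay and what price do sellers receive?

Pre-tax equilibrium: P* = 77, Q* = 144.5.
Tax on sellers shifts supply to S = -279 + 5.5(P − 29) = -438.5 + 5.5P.
760.5 - 8P = -438.5 + 5.5P gives buyer price Pb = 2398/27; sellers receive Ps = 2398/27 − 29 = 1615/27.
New quantity: Q = 760.5 − 8(2398/27) = 2699/54.

Buyers pay 2398/27, sellers receive 1615/27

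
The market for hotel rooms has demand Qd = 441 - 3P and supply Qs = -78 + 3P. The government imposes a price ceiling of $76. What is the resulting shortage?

Equilibrium price would be P* = 86.5, so the ceiling at 76 binds.
At P = 76: Qd = 441 − 3(76) = 213, Qs = -78 + 3(76) = 150.
Shortage = 213 − 150 = 63.

Shortage = 63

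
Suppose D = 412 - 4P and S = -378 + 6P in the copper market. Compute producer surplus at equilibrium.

Producer surplus = 768

Equilibrium: 412 - 4P = -378 + 6P gives P* = 79, Q* = 96.
Supply starts at P = 63 (where S = 0).
PS = ½(79 − 63)(96) = 768.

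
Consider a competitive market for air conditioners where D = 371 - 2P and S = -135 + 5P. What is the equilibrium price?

Set D = S: 371 - 2P = -135 + 5P.
506 = 7P, so P* = 506/7.
Q* = 371 − 2(506/7) = 1585/7.

P* = 506/7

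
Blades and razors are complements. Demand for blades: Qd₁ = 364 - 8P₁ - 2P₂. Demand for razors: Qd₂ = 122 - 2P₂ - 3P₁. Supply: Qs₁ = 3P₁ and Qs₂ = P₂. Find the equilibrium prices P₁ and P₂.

Market 1: 364 - 8P₁ - 2P₂ = 3P₁ → 11P₁ + 2P₂ = 364.
Market 2: 3P₂ + 3P₁ = 122.
Eliminating P₂: 3×(1) − 2×(2) gives 27P₁ = 848, so P₁ = 848/27.
Back-substitute into (2): P₂ = (122 − 3×848/27) / 3 = 250/27.

P₁ = 848/27, P₂ = 250/27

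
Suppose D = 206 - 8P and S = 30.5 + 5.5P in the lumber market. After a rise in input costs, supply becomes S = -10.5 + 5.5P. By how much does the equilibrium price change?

ΔP = 82/27

Original equilibrium: P* = 13, Q* = 102.
New equilibrium: 206 - 8P = -10.5 + 5.5P, so 216.5 = 13.5P and P' = 433/27; Q' = 206 − 8(433/27) = 2098/27.
Change in price: 433/27 − 13 = 82/27.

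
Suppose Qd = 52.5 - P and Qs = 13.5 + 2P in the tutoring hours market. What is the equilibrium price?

P* = 13

Set Qd = Qs: 52.5 - P = 13.5 + 2P.
39 = 3P, so P* = 13.
Q* = 52.5 − 1(13) = 39.5.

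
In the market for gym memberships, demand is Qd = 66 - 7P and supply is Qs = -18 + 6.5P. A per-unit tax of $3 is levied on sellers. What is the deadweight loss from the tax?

Pre-tax equilibrium: P* = 56/9, Q* = 202/9.
Tax on sellers shifts supply to Qs = -18 + 6.5(P − 3) = -37.5 + 6.5P.
66 - 7P = -37.5 + 6.5P gives buyer price Pb = 23/3; sellers receive Ps = 23/3 − 3 = 14/3.
New quantity: Q = 66 − 7(23/3) = 37/3.
DWL = ½ × 3 × (202/9 − 37/3) = 91/6.

Deadweight loss = 91/6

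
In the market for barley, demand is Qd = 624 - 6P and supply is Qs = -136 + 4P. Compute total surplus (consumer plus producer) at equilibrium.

Total surplus = 5880

Equilibrium: 624 - 6P = -136 + 4P gives P* = 76, Q* = 168.
Demand choke price: P = 104; supply starts at P = 34.
CS = ½(104 − 76)(168) = 2352; PS = ½(76 − 34)(168) = 3528.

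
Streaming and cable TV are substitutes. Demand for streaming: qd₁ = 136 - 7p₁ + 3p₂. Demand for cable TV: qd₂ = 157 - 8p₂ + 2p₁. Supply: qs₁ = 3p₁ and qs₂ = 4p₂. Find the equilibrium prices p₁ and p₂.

p₁ = 701/38, p₂ = 307/19

Market 1: 136 - 7p₁ + 3p₂ = 3p₁ → 10p₁ - 3p₂ = 136.
Market 2: 12p₂ - 2p₁ = 157.
Eliminating p₂: 12×(1) + 3×(2) gives 114p₁ = 2103, so p₁ = 701/38.
Back-substitute into (2): p₂ = (157 + 2×701/38) / 12 = 307/19.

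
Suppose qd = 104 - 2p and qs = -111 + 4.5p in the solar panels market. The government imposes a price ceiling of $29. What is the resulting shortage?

Shortage = 26.5

Equilibrium price would be p* = 430/13, so the ceiling at 29 binds.
At p = 29: qd = 104 − 2(29) = 46, qs = -111 + 4.5(29) = 19.5.
Shortage = 46 − 19.5 = 26.5.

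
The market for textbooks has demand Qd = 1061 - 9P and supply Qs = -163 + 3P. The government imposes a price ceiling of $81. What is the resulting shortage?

Equilibrium price would be P* = 102, so the ceiling at 81 binds.
At P = 81: Qd = 1061 − 9(81) = 332, Qs = -163 + 3(81) = 80.
Shortage = 332 − 80 = 252.

Shortage = 252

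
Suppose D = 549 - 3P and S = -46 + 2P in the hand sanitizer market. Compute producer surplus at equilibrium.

Equilibrium: 549 - 3P = -46 + 2P gives P* = 119, Q* = 192.
Supply starts at P = 23 (where S = 0).
PS = ½(119 − 23)(192) = 9216.

Producer surplus = 9216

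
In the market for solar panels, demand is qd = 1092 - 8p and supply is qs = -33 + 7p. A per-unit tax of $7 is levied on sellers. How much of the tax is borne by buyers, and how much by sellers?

Pre-tax equilibrium: p* = 75, q* = 492.
Tax on sellers shifts supply to qs = -33 + 7(p − 7) = -82 + 7p.
1092 - 8p = -82 + 7p gives buyer price pb = 1174/15; sellers receive ps = 1174/15 − 7 = 1069/15.
New quantity: q = 1092 − 8(1174/15) = 6988/15.
Buyer burden = 1174/15 − 75 = 49/15; seller burden = 75 − 1069/15 = 56/15.

Buyers bear 49/15, sellers bear 56/15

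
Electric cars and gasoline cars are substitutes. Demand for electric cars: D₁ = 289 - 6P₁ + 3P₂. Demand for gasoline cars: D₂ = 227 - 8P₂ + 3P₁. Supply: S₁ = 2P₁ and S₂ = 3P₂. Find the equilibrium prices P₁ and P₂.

P₁ = 3860/79, P₂ = 2683/79

Market 1: 289 - 6P₁ + 3P₂ = 2P₁ → 8P₁ - 3P₂ = 289.
Market 2: 11P₂ - 3P₁ = 227.
Eliminating P₂: 11×(1) + 3×(2) gives 79P₁ = 3860, so P₁ = 3860/79.
Back-substitute into (2): P₂ = (227 + 3×3860/79) / 11 = 2683/79.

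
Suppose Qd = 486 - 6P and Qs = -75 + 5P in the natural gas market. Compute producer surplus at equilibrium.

Producer surplus = 3240

Equilibrium: 486 - 6P = -75 + 5P gives P* = 51, Q* = 180.
Supply starts at P = 15 (where Qs = 0).
PS = ½(51 − 15)(180) = 3240.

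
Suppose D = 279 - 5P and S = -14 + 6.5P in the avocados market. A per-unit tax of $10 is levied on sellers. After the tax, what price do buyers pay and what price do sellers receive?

Pre-tax equilibrium: P* = 586/23, Q* = 3487/23.
Tax on sellers shifts supply to S = -14 + 6.5(P − 10) = -79 + 6.5P.
279 - 5P = -79 + 6.5P gives buyer price Pb = 716/23; sellers receive Ps = 716/23 − 10 = 486/23.
New quantity: Q = 279 − 5(716/23) = 2837/23.

Buyers pay 716/23, sellers receive 486/23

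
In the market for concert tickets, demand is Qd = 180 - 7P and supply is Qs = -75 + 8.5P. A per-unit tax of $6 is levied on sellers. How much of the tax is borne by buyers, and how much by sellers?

Buyers bear 102/31, sellers bear 84/31

Pre-tax equilibrium: P* = 510/31, Q* = 2010/31.
Tax on sellers shifts supply to Qs = -75 + 8.5(P − 6) = -126 + 8.5P.
180 - 7P = -126 + 8.5P gives buyer price Pb = 612/31; sellers receive Ps = 612/31 − 6 = 426/31.
New quantity: Q = 180 − 7(612/31) = 1296/31.
Buyer burden = 612/31 − 510/31 = 102/31; seller burden = 510/31 − 426/31 = 84/31.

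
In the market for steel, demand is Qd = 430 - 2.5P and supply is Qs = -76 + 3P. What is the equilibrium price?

Set Qd = Qs: 430 - 2.5P = -76 + 3P.
506 = 5.5P, so P* = 92.
Q* = 430 − 2.5(92) = 200.

P* = 92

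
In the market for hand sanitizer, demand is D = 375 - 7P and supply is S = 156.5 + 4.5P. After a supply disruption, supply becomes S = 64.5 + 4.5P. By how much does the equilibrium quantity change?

Original equilibrium: P* = 19, Q* = 242.
New equilibrium: 375 - 7P = 64.5 + 4.5P, so 310.5 = 11.5P and P' = 27; Q' = 375 − 7(27) = 186.
Change in quantity: 186 − 242 = -56.

ΔQ = -56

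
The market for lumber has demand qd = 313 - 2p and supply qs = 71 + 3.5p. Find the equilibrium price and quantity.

Set qd = qs: 313 - 2p = 71 + 3.5p.
242 = 5.5p, so p* = 44.
q* = 313 − 2(44) = 225.

p* = 44, q* = 225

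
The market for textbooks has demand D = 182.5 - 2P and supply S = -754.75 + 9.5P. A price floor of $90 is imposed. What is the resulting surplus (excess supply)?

Equilibrium price would be P* = 81.5, so the floor at 90 binds.
At P = 90: D = 2.5, S = 100.25.
Surplus = 100.25 − 2.5 = 97.75.

Surplus = 97.75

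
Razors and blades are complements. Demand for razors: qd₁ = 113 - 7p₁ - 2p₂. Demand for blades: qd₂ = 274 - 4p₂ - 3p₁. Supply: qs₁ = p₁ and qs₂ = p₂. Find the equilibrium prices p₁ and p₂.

p₁ = 0.5, p₂ = 54.5

Market 1: 113 - 7p₁ - 2p₂ = p₁ → 8p₁ + 2p₂ = 113.
Market 2: 5p₂ + 3p₁ = 274.
Eliminating p₂: 5×(1) − 2×(2) gives 34p₁ = 17, so p₁ = 0.5.
Back-substitute into (2): p₂ = (274 − 3×0.5) / 5 = 54.5.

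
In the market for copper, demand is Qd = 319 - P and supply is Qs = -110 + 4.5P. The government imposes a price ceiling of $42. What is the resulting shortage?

Equilibrium price would be P* = 78, so the ceiling at 42 binds.
At P = 42: Qd = 319 − 1(42) = 277, Qs = -110 + 4.5(42) = 79.
Shortage = 277 − 79 = 198.

Shortage = 198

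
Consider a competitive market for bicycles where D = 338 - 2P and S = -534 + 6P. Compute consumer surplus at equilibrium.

Equilibrium: 338 - 2P = -534 + 6P gives P* = 109, Q* = 120.
Demand choke price (D = 0): P = 169.
CS = ½(169 − 109)(120) = 3600.

Consumer surplus = 3600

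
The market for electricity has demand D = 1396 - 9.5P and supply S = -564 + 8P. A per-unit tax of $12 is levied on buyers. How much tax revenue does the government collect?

Tax revenue = 117552/35

Pre-tax equilibrium: P* = 112, Q* = 332.
Tax on buyers shifts demand to D = 1396 − 9.5(P + 12) = 1282 - 9.5P.
1282 - 9.5P = -564 + 8P gives seller price Ps = 3692/35; buyers pay Pb = 3692/35 + 12 = 4112/35.
New quantity: Q = 1396 − 9.5(4112/35) = 9796/35.
Revenue = 12 × 9796/35 = 117552/35.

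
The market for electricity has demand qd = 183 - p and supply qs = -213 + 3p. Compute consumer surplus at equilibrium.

Equilibrium: 183 - p = -213 + 3p gives p* = 99, q* = 84.
Demand choke price (qd = 0): p = 183.
CS = ½(183 − 99)(84) = 3528.

Consumer surplus = 3528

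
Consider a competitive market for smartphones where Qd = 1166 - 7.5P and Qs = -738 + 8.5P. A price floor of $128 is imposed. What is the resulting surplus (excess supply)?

Surplus = 144

Equilibrium price would be P* = 119, so the floor at 128 binds.
At P = 128: Qd = 206, Qs = 350.
Surplus = 350 − 206 = 144.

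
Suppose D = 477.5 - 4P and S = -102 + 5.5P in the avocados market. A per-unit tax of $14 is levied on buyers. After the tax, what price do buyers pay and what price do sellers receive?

Pre-tax equilibrium: P* = 61, Q* = 233.5.
Tax on buyers shifts demand to D = 477.5 − 4(P + 14) = 421.5 - 4P.
421.5 - 4P = -102 + 5.5P gives seller price Ps = 1047/19; buyers pay Pb = 1047/19 + 14 = 1313/19.
New quantity: Q = 477.5 − 4(1313/19) = 7641/38.

Buyers pay 1313/19, sellers receive 1047/19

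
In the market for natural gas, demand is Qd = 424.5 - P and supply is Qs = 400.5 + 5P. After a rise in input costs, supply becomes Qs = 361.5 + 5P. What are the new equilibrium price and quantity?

P' = 10.5, Q' = 414

Original equilibrium: P* = 4, Q* = 420.5.
New equilibrium: 424.5 - P = 361.5 + 5P, so 63 = 6P and P' = 10.5; Q' = 424.5 − 1(10.5) = 414.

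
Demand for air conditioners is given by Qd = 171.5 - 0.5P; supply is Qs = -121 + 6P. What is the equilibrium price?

Set Qd = Qs: 171.5 - 0.5P = -121 + 6P.
292.5 = 6.5P, so P* = 45.
Q* = 171.5 − 0.5(45) = 149.

P* = 45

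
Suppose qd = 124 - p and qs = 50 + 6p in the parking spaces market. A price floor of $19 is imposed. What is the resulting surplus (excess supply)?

Equilibrium price would be p* = 74/7, so the floor at 19 binds.
At p = 19: qd = 105, qs = 164.
Surplus = 164 − 105 = 59.

Surplus = 59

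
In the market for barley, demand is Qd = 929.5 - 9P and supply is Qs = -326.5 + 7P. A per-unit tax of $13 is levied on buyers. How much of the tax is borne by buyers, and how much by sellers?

Pre-tax equilibrium: P* = 78.5, Q* = 223.
Tax on buyers shifts demand to Qd = 929.5 − 9(P + 13) = 812.5 - 9P.
812.5 - 9P = -326.5 + 7P gives seller price Ps = 71.1875; buyers pay Pb = 71.1875 + 13 = 84.1875.
New quantity: Q = 929.5 − 9(84.1875) = 171.8125.
Buyer burden = 84.1875 − 78.5 = 5.6875; seller burden = 78.5 − 71.1875 = 7.3125.

Buyers bear $5.6875, sellers bear $7.3125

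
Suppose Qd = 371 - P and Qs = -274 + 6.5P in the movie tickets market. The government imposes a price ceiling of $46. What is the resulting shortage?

Shortage = 300

Equilibrium price would be P* = 86, so the ceiling at 46 binds.
At P = 46: Qd = 371 − 1(46) = 325, Qs = -274 + 6.5(46) = 25.
Shortage = 325 − 25 = 300.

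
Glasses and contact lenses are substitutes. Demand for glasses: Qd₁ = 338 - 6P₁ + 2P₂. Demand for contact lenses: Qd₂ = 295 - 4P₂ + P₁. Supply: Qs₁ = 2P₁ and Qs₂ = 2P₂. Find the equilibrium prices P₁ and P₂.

Market 1: 338 - 6P₁ + 2P₂ = 2P₁ → 8P₁ - 2P₂ = 338.
Market 2: 6P₂ - P₁ = 295.
Eliminating P₂: 6×(1) + 2×(2) gives 46P₁ = 2618, so P₁ = 1309/23.
Back-substitute into (2): P₂ = (295 + 1×1309/23) / 6 = 1349/23.

P₁ = 1309/23, P₂ = 1349/23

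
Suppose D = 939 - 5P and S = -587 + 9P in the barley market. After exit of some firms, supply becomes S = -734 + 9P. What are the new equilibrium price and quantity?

Original equilibrium: P* = 109, Q* = 394.
New equilibrium: 939 - 5P = -734 + 9P, so 1673 = 14P and P' = 119.5; Q' = 939 − 5(119.5) = 341.5.

P' = 119.5, Q' = 341.5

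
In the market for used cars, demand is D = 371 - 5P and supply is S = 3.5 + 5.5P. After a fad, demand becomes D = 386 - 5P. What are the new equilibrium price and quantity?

P' = 255/7, Q' = 1427/7

Original equilibrium: P* = 35, Q* = 196.
New equilibrium: 386 - 5P = 3.5 + 5.5P, so 382.5 = 10.5P and P' = 255/7; Q' = 386 − 5(255/7) = 1427/7.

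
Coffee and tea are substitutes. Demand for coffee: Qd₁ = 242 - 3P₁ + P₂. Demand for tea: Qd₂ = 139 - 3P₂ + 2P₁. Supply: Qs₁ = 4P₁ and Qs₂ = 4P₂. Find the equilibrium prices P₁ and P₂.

P₁ = 39, P₂ = 31

Market 1: 242 - 3P₁ + P₂ = 4P₁ → 7P₁ - P₂ = 242.
Market 2: 7P₂ - 2P₁ = 139.
Eliminating P₂: 7×(1) + 1×(2) gives 47P₁ = 1833, so P₁ = 39.
Back-substitute into (2): P₂ = (139 + 2×39) / 7 = 31.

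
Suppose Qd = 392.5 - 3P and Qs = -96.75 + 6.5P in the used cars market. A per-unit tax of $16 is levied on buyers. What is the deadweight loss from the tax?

Deadweight loss = 4992/19

Pre-tax equilibrium: P* = 51.5, Q* = 238.
Tax on buyers shifts demand to Qd = 392.5 − 3(P + 16) = 344.5 - 3P.
344.5 - 3P = -96.75 + 6.5P gives seller price Ps = 1765/38; buyers pay Pb = 1765/38 + 16 = 2373/38.
New quantity: Q = 392.5 − 3(2373/38) = 3898/19.
DWL = ½ × 16 × (238 − 3898/19) = 4992/19.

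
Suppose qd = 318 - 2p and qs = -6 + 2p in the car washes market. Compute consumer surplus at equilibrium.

Equilibrium: 318 - 2p = -6 + 2p gives p* = 81, q* = 156.
Demand choke price (qd = 0): p = 159.
CS = ½(159 − 81)(156) = 6084.

Consumer surplus = 6084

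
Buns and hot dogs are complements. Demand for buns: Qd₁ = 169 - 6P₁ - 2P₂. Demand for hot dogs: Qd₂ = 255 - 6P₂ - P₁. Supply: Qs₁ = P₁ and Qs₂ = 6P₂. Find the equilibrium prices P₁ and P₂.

Market 1: 169 - 6P₁ - 2P₂ = P₁ → 7P₁ + 2P₂ = 169.
Market 2: 12P₂ + P₁ = 255.
Eliminating P₂: 12×(1) − 2×(2) gives 82P₁ = 1518, so P₁ = 759/41.
Back-substitute into (2): P₂ = (255 − 1×759/41) / 12 = 808/41.

P₁ = 759/41, P₂ = 808/41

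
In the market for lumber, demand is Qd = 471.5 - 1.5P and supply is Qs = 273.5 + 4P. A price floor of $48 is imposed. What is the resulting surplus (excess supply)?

Equilibrium price would be P* = 36, so the floor at 48 binds.
At P = 48: Qd = 399.5, Qs = 465.5.
Surplus = 465.5 − 399.5 = 66.

Surplus = 66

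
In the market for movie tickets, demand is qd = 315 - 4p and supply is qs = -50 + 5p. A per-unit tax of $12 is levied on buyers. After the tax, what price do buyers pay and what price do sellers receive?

Buyers pay 425/9, sellers receive 317/9

Pre-tax equilibrium: p* = 365/9, q* = 1375/9.
Tax on buyers shifts demand to qd = 315 − 4(p + 12) = 267 - 4p.
267 - 4p = -50 + 5p gives seller price ps = 317/9; buyers pay pb = 317/9 + 12 = 425/9.
New quantity: q = 315 − 4(425/9) = 1135/9.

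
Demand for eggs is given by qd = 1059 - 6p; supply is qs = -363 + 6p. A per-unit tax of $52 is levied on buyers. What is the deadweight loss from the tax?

Pre-tax equilibrium: p* = 118.5, q* = 348.
Tax on buyers shifts demand to qd = 1059 − 6(p + 52) = 747 - 6p.
747 - 6p = -363 + 6p gives seller price ps = 92.5; buyers pay pb = 92.5 + 52 = 144.5.
New quantity: q = 1059 − 6(144.5) = 192.
DWL = ½ × 52 × (348 − 192) = 4056.

Deadweight loss = 4056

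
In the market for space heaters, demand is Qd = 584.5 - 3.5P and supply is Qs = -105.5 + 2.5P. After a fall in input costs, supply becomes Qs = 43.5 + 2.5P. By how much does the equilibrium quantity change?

Original equilibrium: P* = 115, Q* = 182.
New equilibrium: 584.5 - 3.5P = 43.5 + 2.5P, so 541 = 6P and P' = 541/6; Q' = 584.5 − 3.5(541/6) = 3227/12.
Change in quantity: 3227/12 − 182 = 1043/12.

ΔQ = 1043/12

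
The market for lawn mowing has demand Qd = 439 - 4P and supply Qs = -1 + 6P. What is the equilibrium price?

P* = 44

Set Qd = Qs: 439 - 4P = -1 + 6P.
440 = 10P, so P* = 44.
Q* = 439 − 4(44) = 263.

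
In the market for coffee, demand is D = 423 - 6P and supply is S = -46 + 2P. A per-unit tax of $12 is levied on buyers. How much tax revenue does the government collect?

Tax revenue = 639

Pre-tax equilibrium: P* = 58.625, Q* = 71.25.
Tax on buyers shifts demand to D = 423 − 6(P + 12) = 351 - 6P.
351 - 6P = -46 + 2P gives seller price Ps = 49.625; buyers pay Pb = 49.625 + 12 = 61.625.
New quantity: Q = 423 − 6(61.625) = 53.25.
Revenue = 12 × 53.25 = 639.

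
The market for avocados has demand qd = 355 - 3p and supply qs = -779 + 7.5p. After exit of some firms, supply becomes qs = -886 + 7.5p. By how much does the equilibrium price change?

Δp = 214/21

Original equilibrium: p* = 108, q* = 31.
New equilibrium: 355 - 3p = -886 + 7.5p, so 1241 = 10.5p and p' = 2482/21; q' = 355 − 3(2482/21) = 3/7.
Change in price: 2482/21 − 108 = 214/21.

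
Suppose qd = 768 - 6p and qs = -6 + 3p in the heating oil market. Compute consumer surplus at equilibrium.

Equilibrium: 768 - 6p = -6 + 3p gives p* = 86, q* = 252.
Demand choke price (qd = 0): p = 128.
CS = ½(128 − 86)(252) = 5292.

Consumer surplus = 5292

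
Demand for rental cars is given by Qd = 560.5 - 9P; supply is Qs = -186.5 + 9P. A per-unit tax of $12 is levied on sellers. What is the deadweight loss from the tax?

Pre-tax equilibrium: P* = 41.5, Q* = 187.
Tax on sellers shifts supply to Qs = -186.5 + 9(P − 12) = -294.5 + 9P.
560.5 - 9P = -294.5 + 9P gives buyer price Pb = 47.5; sellers receive Ps = 47.5 − 12 = 35.5.
New quantity: Q = 560.5 − 9(47.5) = 133.
DWL = ½ × 12 × (187 − 133) = 324.

Deadweight loss = 324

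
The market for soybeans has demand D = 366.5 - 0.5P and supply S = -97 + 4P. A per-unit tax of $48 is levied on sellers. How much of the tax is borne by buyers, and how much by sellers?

Pre-tax equilibrium: P* = 103, Q* = 315.
Tax on sellers shifts supply to S = -97 + 4(P − 48) = -289 + 4P.
366.5 - 0.5P = -289 + 4P gives buyer price Pb = 437/3; sellers receive Ps = 437/3 − 48 = 293/3.
New quantity: Q = 366.5 − 0.5(437/3) = 881/3.
Buyer burden = 437/3 − 103 = 128/3; seller burden = 103 − 293/3 = 16/3.

Buyers bear 128/3, sellers bear 16/3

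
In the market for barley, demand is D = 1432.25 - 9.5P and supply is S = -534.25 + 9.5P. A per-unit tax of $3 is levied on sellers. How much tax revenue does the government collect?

Tax revenue = 1304.25

Pre-tax equilibrium: P* = 103.5, Q* = 449.
Tax on sellers shifts supply to S = -534.25 + 9.5(P − 3) = -562.75 + 9.5P.
1432.25 - 9.5P = -562.75 + 9.5P gives buyer price Pb = 105; sellers receive Ps = 105 − 3 = 102.
New quantity: Q = 1432.25 − 9.5(105) = 434.75.
Revenue = 3 × 434.75 = 1304.25.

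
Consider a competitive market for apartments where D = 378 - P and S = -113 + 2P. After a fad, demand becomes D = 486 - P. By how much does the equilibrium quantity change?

Original equilibrium: P* = 491/3, Q* = 643/3.
New equilibrium: 486 - P = -113 + 2P, so 599 = 3P and P' = 599/3; Q' = 486 − 1(599/3) = 859/3.
Change in quantity: 859/3 − 643/3 = 72.

ΔQ = 72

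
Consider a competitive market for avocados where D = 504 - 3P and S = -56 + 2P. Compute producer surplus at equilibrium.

Equilibrium: 504 - 3P = -56 + 2P gives P* = 112, Q* = 168.
Supply starts at P = 28 (where S = 0).
PS = ½(112 − 28)(168) = 7056.

Producer surplus = 7056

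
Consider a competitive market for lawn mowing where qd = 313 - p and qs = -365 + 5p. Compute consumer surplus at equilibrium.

Consumer surplus = 20000

Equilibrium: 313 - p = -365 + 5p gives p* = 113, q* = 200.
Demand choke price (qd = 0): p = 313.
CS = ½(313 − 113)(200) = 20000.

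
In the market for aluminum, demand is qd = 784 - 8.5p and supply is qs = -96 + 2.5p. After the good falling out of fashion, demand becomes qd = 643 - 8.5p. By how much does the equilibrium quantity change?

Original equilibrium: p* = 80, q* = 104.
New equilibrium: 643 - 8.5p = -96 + 2.5p, so 739 = 11p and p' = 739/11; q' = 643 − 8.5(739/11) = 1583/22.
Change in quantity: 1583/22 − 104 = -705/22.

Δq = -705/22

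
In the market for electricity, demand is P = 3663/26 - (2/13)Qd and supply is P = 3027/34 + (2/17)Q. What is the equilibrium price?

Set the two price expressions equal: 3663/26 - (2/13)Q = 3027/34 + (2/17)Q.
11460/221 = (60/221)Q, so Q* = 191.
P* = 3663/26 − (2/13)(191) = 111.5.

P* = 111.5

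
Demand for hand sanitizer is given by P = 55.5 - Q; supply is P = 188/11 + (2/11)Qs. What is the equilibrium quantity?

Set the two price expressions equal: 55.5 - Q = 188/11 + (2/11)Q.
845/22 = (13/11)Q, so Q* = 32.5.
P* = 55.5 − (1)(32.5) = 23.

Q* = 32.5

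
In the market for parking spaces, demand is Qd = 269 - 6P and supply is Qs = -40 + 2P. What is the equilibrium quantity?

Set Qd = Qs: 269 - 6P = -40 + 2P.
309 = 8P, so P* = 38.625.
Q* = 269 − 6(38.625) = 37.25.

Q* = 37.25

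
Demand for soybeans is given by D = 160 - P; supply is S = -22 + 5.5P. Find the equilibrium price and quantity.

Set D = S: 160 - P = -22 + 5.5P.
182 = 6.5P, so P* = 28.
Q* = 160 − 1(28) = 132.

P* = 28, Q* = 132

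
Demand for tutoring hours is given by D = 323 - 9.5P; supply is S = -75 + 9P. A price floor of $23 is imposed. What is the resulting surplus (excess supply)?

Equilibrium price would be P* = 796/37, so the floor at 23 binds.
At P = 23: D = 104.5, S = 132.
Surplus = 132 − 104.5 = 27.5.

Surplus = 27.5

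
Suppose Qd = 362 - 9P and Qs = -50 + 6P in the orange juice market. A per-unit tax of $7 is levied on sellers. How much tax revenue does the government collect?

Pre-tax equilibrium: P* = 412/15, Q* = 114.8.
Tax on sellers shifts supply to Qs = -50 + 6(P − 7) = -92 + 6P.
362 - 9P = -92 + 6P gives buyer price Pb = 454/15; sellers receive Ps = 454/15 − 7 = 349/15.
New quantity: Q = 362 − 9(454/15) = 89.6.
Revenue = 7 × 89.6 = 627.2.

Tax revenue = 627.2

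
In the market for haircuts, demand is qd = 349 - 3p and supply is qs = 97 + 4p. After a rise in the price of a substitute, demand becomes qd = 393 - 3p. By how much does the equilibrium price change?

Original equilibrium: p* = 36, q* = 241.
New equilibrium: 393 - 3p = 97 + 4p, so 296 = 7p and p' = 296/7; q' = 393 − 3(296/7) = 1863/7.
Change in price: 296/7 − 36 = 44/7.

Δp = 44/7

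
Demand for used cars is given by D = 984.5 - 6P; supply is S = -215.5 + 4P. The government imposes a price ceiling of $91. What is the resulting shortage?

Shortage = 290

Equilibrium price would be P* = 120, so the ceiling at 91 binds.
At P = 91: D = 984.5 − 6(91) = 438.5, S = -215.5 + 4(91) = 148.5.
Shortage = 438.5 − 148.5 = 290.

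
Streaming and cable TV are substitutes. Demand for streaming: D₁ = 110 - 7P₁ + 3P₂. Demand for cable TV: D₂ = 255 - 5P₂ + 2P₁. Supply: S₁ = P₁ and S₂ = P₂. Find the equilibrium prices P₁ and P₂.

P₁ = 475/14, P₂ = 1130/21

Market 1: 110 - 7P₁ + 3P₂ = P₁ → 8P₁ - 3P₂ = 110.
Market 2: 6P₂ - 2P₁ = 255.
Eliminating P₂: 6×(1) + 3×(2) gives 42P₁ = 1425, so P₁ = 475/14.
Back-substitute into (2): P₂ = (255 + 2×475/14) / 6 = 1130/21.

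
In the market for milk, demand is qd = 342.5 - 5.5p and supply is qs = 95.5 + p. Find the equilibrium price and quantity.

Set qd = qs: 342.5 - 5.5p = 95.5 + p.
247 = 6.5p, so p* = 38.
q* = 342.5 − 5.5(38) = 133.5.

p* = 38, q* = 133.5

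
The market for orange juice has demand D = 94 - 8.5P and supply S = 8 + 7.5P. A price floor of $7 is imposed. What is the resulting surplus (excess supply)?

Surplus = 26

Equilibrium price would be P* = 5.375, so the floor at 7 binds.
At P = 7: D = 34.5, S = 60.5.
Surplus = 60.5 − 34.5 = 26.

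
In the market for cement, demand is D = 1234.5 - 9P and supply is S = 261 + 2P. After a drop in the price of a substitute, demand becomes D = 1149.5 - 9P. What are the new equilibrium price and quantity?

Original equilibrium: P* = 88.5, Q* = 438.
New equilibrium: 1149.5 - 9P = 261 + 2P, so 888.5 = 11P and P' = 1777/22; Q' = 1149.5 − 9(1777/22) = 4648/11.

P' = 1777/22, Q' = 4648/11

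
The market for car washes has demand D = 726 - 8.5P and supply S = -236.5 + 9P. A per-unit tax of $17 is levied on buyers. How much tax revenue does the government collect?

Pre-tax equilibrium: P* = 55, Q* = 258.5.
Tax on buyers shifts demand to D = 726 − 8.5(P + 17) = 581.5 - 8.5P.
581.5 - 8.5P = -236.5 + 9P gives seller price Ps = 1636/35; buyers pay Pb = 1636/35 + 17 = 2231/35.
New quantity: Q = 726 − 8.5(2231/35) = 12893/70.
Revenue = 17 × 12893/70 = 219181/70.

Tax revenue = 219181/70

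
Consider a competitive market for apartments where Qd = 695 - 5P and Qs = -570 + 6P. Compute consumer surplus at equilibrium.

Consumer surplus = 1440

Equilibrium: 695 - 5P = -570 + 6P gives P* = 115, Q* = 120.
Demand choke price (Qd = 0): P = 139.
CS = ½(139 − 115)(120) = 1440.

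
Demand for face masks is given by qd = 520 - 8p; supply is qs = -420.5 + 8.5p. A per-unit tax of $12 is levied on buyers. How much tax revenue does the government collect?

Tax revenue = 1920/11

Pre-tax equilibrium: p* = 57, q* = 64.
Tax on buyers shifts demand to qd = 520 − 8(p + 12) = 424 - 8p.
424 - 8p = -420.5 + 8.5p gives seller price ps = 563/11; buyers pay pb = 563/11 + 12 = 695/11.
New quantity: q = 520 − 8(695/11) = 160/11.
Revenue = 12 × 160/11 = 1920/11.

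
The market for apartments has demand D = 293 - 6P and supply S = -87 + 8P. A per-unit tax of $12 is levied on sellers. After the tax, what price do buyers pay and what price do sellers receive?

Pre-tax equilibrium: P* = 190/7, Q* = 911/7.
Tax on sellers shifts supply to S = -87 + 8(P − 12) = -183 + 8P.
293 - 6P = -183 + 8P gives buyer price Pb = 34; sellers receive Ps = 34 − 12 = 22.
New quantity: Q = 293 − 6(34) = 89.

Buyers pay $34, sellers receive $22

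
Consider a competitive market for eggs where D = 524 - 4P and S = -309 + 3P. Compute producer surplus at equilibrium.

Producer surplus = 384

Equilibrium: 524 - 4P = -309 + 3P gives P* = 119, Q* = 48.
Supply starts at P = 103 (where S = 0).
PS = ½(119 − 103)(48) = 384.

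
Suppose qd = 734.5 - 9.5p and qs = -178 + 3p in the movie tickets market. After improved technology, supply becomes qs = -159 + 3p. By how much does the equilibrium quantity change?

Δq = 14.44

Original equilibrium: p* = 73, q* = 41.
New equilibrium: 734.5 - 9.5p = -159 + 3p, so 893.5 = 12.5p and p' = 71.48; q' = 734.5 − 9.5(71.48) = 55.44.
Change in quantity: 55.44 − 41 = 14.44.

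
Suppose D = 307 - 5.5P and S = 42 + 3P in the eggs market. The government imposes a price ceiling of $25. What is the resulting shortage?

Equilibrium price would be P* = 530/17, so the ceiling at 25 binds.
At P = 25: D = 307 − 5.5(25) = 169.5, S = 42 + 3(25) = 117.
Shortage = 169.5 − 117 = 52.5.

Shortage = 52.5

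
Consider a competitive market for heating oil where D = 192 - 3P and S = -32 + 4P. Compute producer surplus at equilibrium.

Producer surplus = 1152

Equilibrium: 192 - 3P = -32 + 4P gives P* = 32, Q* = 96.
Supply starts at P = 8 (where S = 0).
PS = ½(32 − 8)(96) = 1152.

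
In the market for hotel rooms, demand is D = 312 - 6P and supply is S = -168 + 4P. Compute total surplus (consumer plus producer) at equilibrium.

Total surplus = 120

Equilibrium: 312 - 6P = -168 + 4P gives P* = 48, Q* = 24.
Demand choke price: P = 52; supply starts at P = 42.
CS = ½(52 − 48)(24) = 48; PS = ½(48 − 42)(24) = 72.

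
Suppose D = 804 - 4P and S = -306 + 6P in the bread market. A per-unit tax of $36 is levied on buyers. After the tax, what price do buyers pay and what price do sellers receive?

Buyers pay $132.6, sellers receive $96.6

Pre-tax equilibrium: P* = 111, Q* = 360.
Tax on buyers shifts demand to D = 804 − 4(P + 36) = 660 - 4P.
660 - 4P = -306 + 6P gives seller price Ps = 96.6; buyers pay Pb = 96.6 + 36 = 132.6.
New quantity: Q = 804 − 4(132.6) = 273.6.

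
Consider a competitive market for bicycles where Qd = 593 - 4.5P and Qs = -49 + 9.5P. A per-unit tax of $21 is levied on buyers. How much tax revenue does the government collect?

Pre-tax equilibrium: P* = 321/7, Q* = 5413/14.
Tax on buyers shifts demand to Qd = 593 − 4.5(P + 21) = 498.5 - 4.5P.
498.5 - 4.5P = -49 + 9.5P gives seller price Ps = 1095/28; buyers pay Pb = 1095/28 + 21 = 1683/28.
New quantity: Q = 593 − 4.5(1683/28) = 18061/56.
Revenue = 21 × 18061/56 = 6772.875.

Tax revenue = 6772.875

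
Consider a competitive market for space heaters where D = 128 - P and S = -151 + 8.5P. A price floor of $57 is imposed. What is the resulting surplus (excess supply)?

Surplus = 262.5

Equilibrium price would be P* = 558/19, so the floor at 57 binds.
At P = 57: D = 71, S = 333.5.
Surplus = 333.5 − 71 = 262.5.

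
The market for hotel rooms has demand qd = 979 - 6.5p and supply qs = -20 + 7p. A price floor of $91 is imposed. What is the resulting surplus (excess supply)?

Surplus = 229.5

Equilibrium price would be p* = 74, so the floor at 91 binds.
At p = 91: qd = 387.5, qs = 617.
Surplus = 617 − 387.5 = 229.5.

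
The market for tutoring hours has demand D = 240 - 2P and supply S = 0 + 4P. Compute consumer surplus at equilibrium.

Consumer surplus = 6400

Equilibrium: 240 - 2P = 0 + 4P gives P* = 40, Q* = 160.
Demand choke price (D = 0): P = 120.
CS = ½(120 − 40)(160) = 6400.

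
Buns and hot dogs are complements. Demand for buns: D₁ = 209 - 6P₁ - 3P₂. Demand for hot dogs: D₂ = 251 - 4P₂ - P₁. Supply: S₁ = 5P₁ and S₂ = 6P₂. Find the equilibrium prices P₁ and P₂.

P₁ = 1337/107, P₂ = 2552/107

Market 1: 209 - 6P₁ - 3P₂ = 5P₁ → 11P₁ + 3P₂ = 209.
Market 2: 10P₂ + P₁ = 251.
Eliminating P₂: 10×(1) − 3×(2) gives 107P₁ = 1337, so P₁ = 1337/107.
Back-substitute into (2): P₂ = (251 − 1×1337/107) / 10 = 2552/107.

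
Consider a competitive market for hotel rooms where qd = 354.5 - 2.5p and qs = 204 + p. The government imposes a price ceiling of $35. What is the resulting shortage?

Equilibrium price would be p* = 43, so the ceiling at 35 binds.
At p = 35: qd = 354.5 − 2.5(35) = 267, qs = 204 + 1(35) = 239.
Shortage = 267 − 239 = 28.

Shortage = 28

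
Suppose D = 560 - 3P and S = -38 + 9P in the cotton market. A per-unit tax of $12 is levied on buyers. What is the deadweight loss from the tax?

Deadweight loss = 162

Pre-tax equilibrium: P* = 299/6, Q* = 410.5.
Tax on buyers shifts demand to D = 560 − 3(P + 12) = 524 - 3P.
524 - 3P = -38 + 9P gives seller price Ps = 281/6; buyers pay Pb = 281/6 + 12 = 353/6.
New quantity: Q = 560 − 3(353/6) = 383.5.
DWL = ½ × 12 × (410.5 − 383.5) = 162.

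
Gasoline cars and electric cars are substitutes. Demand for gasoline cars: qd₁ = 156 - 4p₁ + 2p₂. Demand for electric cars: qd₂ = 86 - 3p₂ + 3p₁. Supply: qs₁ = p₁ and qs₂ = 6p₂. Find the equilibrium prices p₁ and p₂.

Market 1: 156 - 4p₁ + 2p₂ = p₁ → 5p₁ - 2p₂ = 156.
Market 2: 9p₂ - 3p₁ = 86.
Eliminating p₂: 9×(1) + 2×(2) gives 39p₁ = 1576, so p₁ = 1576/39.
Back-substitute into (2): p₂ = (86 + 3×1576/39) / 9 = 898/39.

p₁ = 1576/39, p₂ = 898/39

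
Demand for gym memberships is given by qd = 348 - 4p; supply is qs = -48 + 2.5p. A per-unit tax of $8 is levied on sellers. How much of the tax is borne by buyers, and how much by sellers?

Buyers bear 40/13, sellers bear 64/13

Pre-tax equilibrium: p* = 792/13, q* = 1356/13.
Tax on sellers shifts supply to qs = -48 + 2.5(p − 8) = -68 + 2.5p.
348 - 4p = -68 + 2.5p gives buyer price pb = 64; sellers receive ps = 64 − 8 = 56.
New quantity: q = 348 − 4(64) = 92.
Buyer burden = 64 − 792/13 = 40/13; seller burden = 792/13 − 56 = 64/13.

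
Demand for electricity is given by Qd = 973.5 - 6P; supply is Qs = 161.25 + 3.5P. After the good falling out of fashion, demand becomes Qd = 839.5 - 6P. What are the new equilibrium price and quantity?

Original equilibrium: P* = 85.5, Q* = 460.5.
New equilibrium: 839.5 - 6P = 161.25 + 3.5P, so 678.25 = 9.5P and P' = 2713/38; Q' = 839.5 − 6(2713/38) = 15623/38.

P' = 2713/38, Q' = 15623/38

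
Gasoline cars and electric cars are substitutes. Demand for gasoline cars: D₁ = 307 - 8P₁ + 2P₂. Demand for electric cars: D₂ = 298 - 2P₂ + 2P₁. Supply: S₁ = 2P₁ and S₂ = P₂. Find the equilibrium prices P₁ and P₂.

Market 1: 307 - 8P₁ + 2P₂ = 2P₁ → 10P₁ - 2P₂ = 307.
Market 2: 3P₂ - 2P₁ = 298.
Eliminating P₂: 3×(1) + 2×(2) gives 26P₁ = 1517, so P₁ = 1517/26.
Back-substitute into (2): P₂ = (298 + 2×1517/26) / 3 = 1797/13.

P₁ = 1517/26, P₂ = 1797/13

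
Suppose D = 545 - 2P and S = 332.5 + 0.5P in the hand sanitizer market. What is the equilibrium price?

Set D = S: 545 - 2P = 332.5 + 0.5P.
212.5 = 2.5P, so P* = 85.
Q* = 545 − 2(85) = 375.

P* = 85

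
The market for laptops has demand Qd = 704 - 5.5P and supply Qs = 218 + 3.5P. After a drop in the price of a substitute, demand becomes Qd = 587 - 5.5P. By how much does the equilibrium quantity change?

ΔQ = -45.5

Original equilibrium: P* = 54, Q* = 407.
New equilibrium: 587 - 5.5P = 218 + 3.5P, so 369 = 9P and P' = 41; Q' = 587 − 5.5(41) = 361.5.
Change in quantity: 361.5 − 407 = -45.5.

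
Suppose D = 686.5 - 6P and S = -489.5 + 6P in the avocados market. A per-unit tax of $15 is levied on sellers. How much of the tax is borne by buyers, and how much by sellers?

Pre-tax equilibrium: P* = 98, Q* = 98.5.
Tax on sellers shifts supply to S = -489.5 + 6(P − 15) = -579.5 + 6P.
686.5 - 6P = -579.5 + 6P gives buyer price Pb = 105.5; sellers receive Ps = 105.5 − 15 = 90.5.
New quantity: Q = 686.5 − 6(105.5) = 53.5.
Buyer burden = 105.5 − 98 = 7.5; seller burden = 98 − 90.5 = 7.5.

Buyers bear $7.5, sellers bear $7.5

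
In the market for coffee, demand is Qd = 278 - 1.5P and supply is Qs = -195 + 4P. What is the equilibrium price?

P* = 86

Set Qd = Qs: 278 - 1.5P = -195 + 4P.
473 = 5.5P, so P* = 86.
Q* = 278 − 1.5(86) = 149.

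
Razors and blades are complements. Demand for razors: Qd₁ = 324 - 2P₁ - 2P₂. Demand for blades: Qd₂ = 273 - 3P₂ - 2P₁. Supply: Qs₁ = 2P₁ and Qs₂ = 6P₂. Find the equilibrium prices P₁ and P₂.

Market 1: 324 - 2P₁ - 2P₂ = 2P₁ → 4P₁ + 2P₂ = 324.
Market 2: 9P₂ + 2P₁ = 273.
Eliminating P₂: 9×(1) − 2×(2) gives 32P₁ = 2370, so P₁ = 74.0625.
Back-substitute into (2): P₂ = (273 − 2×74.0625) / 9 = 13.875.

P₁ = 74.0625, P₂ = 13.875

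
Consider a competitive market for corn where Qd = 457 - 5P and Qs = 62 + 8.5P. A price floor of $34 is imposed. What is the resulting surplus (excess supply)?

Equilibrium price would be P* = 790/27, so the floor at 34 binds.
At P = 34: Qd = 287, Qs = 351.
Surplus = 351 − 287 = 64.

Surplus = 64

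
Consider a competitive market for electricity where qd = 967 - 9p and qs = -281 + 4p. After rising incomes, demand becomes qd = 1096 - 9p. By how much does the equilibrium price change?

Δp = 129/13

Original equilibrium: p* = 96, q* = 103.
New equilibrium: 1096 - 9p = -281 + 4p, so 1377 = 13p and p' = 1377/13; q' = 1096 − 9(1377/13) = 1855/13.
Change in price: 1377/13 − 96 = 129/13.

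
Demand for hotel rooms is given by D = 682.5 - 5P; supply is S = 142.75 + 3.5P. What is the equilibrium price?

Set D = S: 682.5 - 5P = 142.75 + 3.5P.
539.75 = 8.5P, so P* = 63.5.
Q* = 682.5 − 5(63.5) = 365.

P* = 63.5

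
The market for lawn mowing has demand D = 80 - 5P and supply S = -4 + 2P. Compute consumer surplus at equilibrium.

Consumer surplus = 40

Equilibrium: 80 - 5P = -4 + 2P gives P* = 12, Q* = 20.
Demand choke price (D = 0): P = 16.
CS = ½(16 − 12)(20) = 40.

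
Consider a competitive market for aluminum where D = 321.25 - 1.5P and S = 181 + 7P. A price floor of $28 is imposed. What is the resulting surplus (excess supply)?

Equilibrium price would be P* = 16.5, so the floor at 28 binds.
At P = 28: D = 279.25, S = 377.
Surplus = 377 − 279.25 = 97.75.

Surplus = 97.75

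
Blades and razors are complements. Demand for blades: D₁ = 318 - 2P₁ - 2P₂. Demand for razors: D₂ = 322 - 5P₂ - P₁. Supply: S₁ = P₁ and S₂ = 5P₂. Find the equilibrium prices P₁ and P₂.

Market 1: 318 - 2P₁ - 2P₂ = P₁ → 3P₁ + 2P₂ = 318.
Market 2: 10P₂ + P₁ = 322.
Eliminating P₂: 10×(1) − 2×(2) gives 28P₁ = 2536, so P₁ = 634/7.
Back-substitute into (2): P₂ = (322 − 1×634/7) / 10 = 162/7.

P₁ = 634/7, P₂ = 162/7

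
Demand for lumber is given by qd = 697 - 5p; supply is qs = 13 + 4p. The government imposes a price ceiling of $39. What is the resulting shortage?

Equilibrium price would be p* = 76, so the ceiling at 39 binds.
At p = 39: qd = 697 − 5(39) = 502, qs = 13 + 4(39) = 169.
Shortage = 502 − 169 = 333.

Shortage = 333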